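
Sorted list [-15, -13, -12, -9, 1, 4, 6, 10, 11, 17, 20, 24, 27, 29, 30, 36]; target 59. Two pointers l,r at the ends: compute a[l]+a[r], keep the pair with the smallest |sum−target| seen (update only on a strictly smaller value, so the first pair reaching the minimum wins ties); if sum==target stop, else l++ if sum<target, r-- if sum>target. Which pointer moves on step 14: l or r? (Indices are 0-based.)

l

[0,15] -15+36=21 d=38 * → l++
[1,15] -13+36=23 d=36 * → l++
[2,15] -12+36=24 d=35 * → l++
[3,15] -9+36=27 d=32 * → l++
[4,15] 1+36=37 d=22 * → l++
[5,15] 4+36=40 d=19 * → l++
[6,15] 6+36=42 d=17 * → l++
[7,15] 10+36=46 d=13 * → l++
[8,15] 11+36=47 d=12 * → l++
[9,15] 17+36=53 d=6 * → l++
[10,15] 20+36=56 d=3 * → l++
[11,15] 24+36=60 d=1 * → r--
[11,14] 24+30=54 d=5 → l++
[12,14] 27+30=57 d=2 → l++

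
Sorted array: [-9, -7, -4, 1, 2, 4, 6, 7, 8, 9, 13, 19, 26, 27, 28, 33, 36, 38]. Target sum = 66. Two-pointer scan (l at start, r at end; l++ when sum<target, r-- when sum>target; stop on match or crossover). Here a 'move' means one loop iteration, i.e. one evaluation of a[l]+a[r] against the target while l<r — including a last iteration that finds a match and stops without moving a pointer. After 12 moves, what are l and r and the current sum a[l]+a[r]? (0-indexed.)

l=12, r=17, sum=64

[0,17] -9+38=29 <66 → l++
[1,17] -7+38=31 <66 → l++
[2,17] -4+38=34 <66 → l++
[3,17] 1+38=39 <66 → l++
[4,17] 2+38=40 <66 → l++
[5,17] 4+38=42 <66 → l++
[6,17] 6+38=44 <66 → l++
[7,17] 7+38=45 <66 → l++
[8,17] 8+38=46 <66 → l++
[9,17] 9+38=47 <66 → l++
[10,17] 13+38=51 <66 → l++
[11,17] 19+38=57 <66 → l++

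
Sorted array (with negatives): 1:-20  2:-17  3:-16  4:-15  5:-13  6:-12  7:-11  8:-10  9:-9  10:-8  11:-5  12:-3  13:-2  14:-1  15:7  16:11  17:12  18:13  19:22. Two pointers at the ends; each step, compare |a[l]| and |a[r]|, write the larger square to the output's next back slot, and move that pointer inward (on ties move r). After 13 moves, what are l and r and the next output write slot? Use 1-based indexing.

l=10, r=15, next write slot=6

[1,19] |-20|<=|22| out[19]=484 → r--
[1,18] |-20|>|13| out[18]=400 → l++
[2,18] |-17|>|13| out[17]=289 → l++
[3,18] |-16|>|13| out[16]=256 → l++
[4,18] |-15|>|13| out[15]=225 → l++
[5,18] |-13|<=|13| out[14]=169 → r--
[5,17] |-13|>|12| out[13]=169 → l++
[6,17] |-12|<=|12| out[12]=144 → r--
[6,16] |-12|>|11| out[11]=144 → l++
[7,16] |-11|<=|11| out[10]=121 → r--
[7,15] |-11|>|7| out[9]=121 → l++
[8,15] |-10|>|7| out[8]=100 → l++
[9,15] |-9|>|7| out[7]=81 → l++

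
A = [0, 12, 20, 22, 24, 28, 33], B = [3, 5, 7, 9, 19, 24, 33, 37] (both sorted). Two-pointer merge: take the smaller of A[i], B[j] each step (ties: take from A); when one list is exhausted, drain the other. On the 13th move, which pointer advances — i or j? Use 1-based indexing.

i=1 j=1: A[i]=0<=B[j]=3 take 0, i++
i=2 j=1: A[i]=12>B[j]=3 take 3, j++
i=2 j=2: A[i]=12>B[j]=5 take 5, j++
i=2 j=3: A[i]=12>B[j]=7 take 7, j++
i=2 j=4: A[i]=12>B[j]=9 take 9, j++
i=2 j=5: A[i]=12<=B[j]=19 take 12, i++
i=3 j=5: A[i]=20>B[j]=19 take 19, j++
i=3 j=6: A[i]=20<=B[j]=24 take 20, i++
i=4 j=6: A[i]=22<=B[j]=24 take 22, i++
i=5 j=6: A[i]=24<=B[j]=24 take 24, i++
i=6 j=6: A[i]=28>B[j]=24 take 24, j++
i=6 j=7: A[i]=28<=B[j]=33 take 28, i++
i=7 j=7: A[i]=33<=B[j]=33 take 33, i++

i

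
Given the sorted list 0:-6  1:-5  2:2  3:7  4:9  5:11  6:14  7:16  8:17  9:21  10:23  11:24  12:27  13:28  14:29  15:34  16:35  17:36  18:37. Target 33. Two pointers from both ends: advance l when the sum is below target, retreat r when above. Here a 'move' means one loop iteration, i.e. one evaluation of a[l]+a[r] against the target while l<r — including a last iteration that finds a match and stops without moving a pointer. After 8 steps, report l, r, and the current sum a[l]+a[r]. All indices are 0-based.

l=3, r=13, sum=35

[0,18] -6+37=31 <33 → l++
[1,18] -5+37=32 <33 → l++
[2,18] 2+37=39 >33 → r--
[2,17] 2+36=38 >33 → r--
[2,16] 2+35=37 >33 → r--
[2,15] 2+34=36 >33 → r--
[2,14] 2+29=31 <33 → l++
[3,14] 7+29=36 >33 → r--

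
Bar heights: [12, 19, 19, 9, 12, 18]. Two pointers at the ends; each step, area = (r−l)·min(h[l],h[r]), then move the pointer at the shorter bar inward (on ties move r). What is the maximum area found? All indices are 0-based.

l=0 r=5: min(12,18)*5=60 best=60 *, l++
l=1 r=5: min(19,18)*4=72 best=72 *, r--
l=1 r=4: min(19,12)*3=36 best=72, r--
l=1 r=3: min(19,9)*2=18 best=72, r--
l=1 r=2: min(19,19)*1=19 best=72, r--

max area = 72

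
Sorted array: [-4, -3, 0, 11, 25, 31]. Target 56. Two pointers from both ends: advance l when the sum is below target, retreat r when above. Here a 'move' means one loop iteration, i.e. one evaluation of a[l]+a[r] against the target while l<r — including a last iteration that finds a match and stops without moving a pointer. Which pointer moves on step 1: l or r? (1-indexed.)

l=1 r=6: -4+31=27 <56, l++

l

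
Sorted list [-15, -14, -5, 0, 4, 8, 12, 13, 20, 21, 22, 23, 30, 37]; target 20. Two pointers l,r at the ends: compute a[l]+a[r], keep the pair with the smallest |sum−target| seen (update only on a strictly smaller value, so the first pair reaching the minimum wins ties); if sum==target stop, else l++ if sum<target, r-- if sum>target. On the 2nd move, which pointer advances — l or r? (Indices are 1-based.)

l

l=1 r=14: -15+37=22 d=2 *, r--
l=1 r=13: -15+30=15 d=5, l++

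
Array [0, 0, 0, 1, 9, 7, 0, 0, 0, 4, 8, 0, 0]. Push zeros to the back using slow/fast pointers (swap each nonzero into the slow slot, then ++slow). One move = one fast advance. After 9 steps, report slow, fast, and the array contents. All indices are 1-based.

(s=1,f=1) a[fast]=0 → fast++
(s=1,f=2) a[fast]=0 → fast++
(s=1,f=3) a[fast]=0 → fast++
(s=1,f=4) a[fast]=1≠0 swap→a[1]=1 → slow++,fast++
(s=2,f=5) a[fast]=9≠0 swap→a[2]=9 → slow++,fast++
(s=3,f=6) a[fast]=7≠0 swap→a[3]=7 → slow++,fast++
(s=4,f=7) a[fast]=0 → fast++
(s=4,f=8) a[fast]=0 → fast++
(s=4,f=9) a[fast]=0 → fast++

slow=4, fast=10, a=[1, 9, 7, 0, 0, 0, 0, 0, 0, 4, 8, 0, 0]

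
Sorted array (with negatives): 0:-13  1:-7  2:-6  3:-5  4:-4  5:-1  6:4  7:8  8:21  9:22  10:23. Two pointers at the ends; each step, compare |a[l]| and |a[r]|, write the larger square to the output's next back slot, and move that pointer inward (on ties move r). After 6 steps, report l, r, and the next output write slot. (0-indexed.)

l=0 r=10: |-13|<=|23| out[10]=529, r--
l=0 r=9: |-13|<=|22| out[9]=484, r--
l=0 r=8: |-13|<=|21| out[8]=441, r--
l=0 r=7: |-13|>|8| out[7]=169, l++
l=1 r=7: |-7|<=|8| out[6]=64, r--
l=1 r=6: |-7|>|4| out[5]=49, l++

l=2, r=6, next write slot=4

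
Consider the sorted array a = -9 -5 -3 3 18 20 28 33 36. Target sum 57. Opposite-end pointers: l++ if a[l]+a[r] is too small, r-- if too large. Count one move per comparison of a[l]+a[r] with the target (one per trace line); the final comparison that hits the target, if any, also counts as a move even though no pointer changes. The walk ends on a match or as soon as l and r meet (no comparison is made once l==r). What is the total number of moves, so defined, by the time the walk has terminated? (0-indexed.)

8 moves

[0,8] -9+36=27 <57 → l++
[1,8] -5+36=31 <57 → l++
[2,8] -3+36=33 <57 → l++
[3,8] 3+36=39 <57 → l++
[4,8] 18+36=54 <57 → l++
[5,8] 20+36=56 <57 → l++
[6,8] 28+36=64 >57 → r--
[6,7] 28+33=61 >57 → r--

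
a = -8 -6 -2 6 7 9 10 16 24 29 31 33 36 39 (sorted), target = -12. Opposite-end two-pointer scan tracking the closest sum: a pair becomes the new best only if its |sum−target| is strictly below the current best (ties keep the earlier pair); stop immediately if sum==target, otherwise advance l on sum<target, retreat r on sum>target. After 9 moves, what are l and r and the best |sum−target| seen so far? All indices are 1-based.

l=1, r=5, best |Δ|=13

l=1 r=14: -8+39=31 d=43 *, r--
l=1 r=13: -8+36=28 d=40 *, r--
l=1 r=12: -8+33=25 d=37 *, r--
l=1 r=11: -8+31=23 d=35 *, r--
l=1 r=10: -8+29=21 d=33 *, r--
l=1 r=9: -8+24=16 d=28 *, r--
l=1 r=8: -8+16=8 d=20 *, r--
l=1 r=7: -8+10=2 d=14 *, r--
l=1 r=6: -8+9=1 d=13 *, r--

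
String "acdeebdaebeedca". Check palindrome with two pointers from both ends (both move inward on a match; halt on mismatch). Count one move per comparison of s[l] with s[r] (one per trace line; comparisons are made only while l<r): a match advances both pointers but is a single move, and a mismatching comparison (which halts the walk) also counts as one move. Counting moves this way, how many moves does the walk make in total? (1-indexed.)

[1,15] 'a'=='a' → l++,r--
[2,14] 'c'=='c' → l++,r--
[3,13] 'd'=='d' → l++,r--
[4,12] 'e'=='e' → l++,r--
[5,11] 'e'=='e' → l++,r--
[6,10] 'b'=='b' → l++,r--
[7,9] 'd'!='e' → stop

7 moves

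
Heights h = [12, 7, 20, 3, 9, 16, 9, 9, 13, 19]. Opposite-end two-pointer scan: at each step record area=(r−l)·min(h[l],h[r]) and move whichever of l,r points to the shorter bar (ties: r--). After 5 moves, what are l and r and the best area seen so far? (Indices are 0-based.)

[0,9] min(12,19)*9=108 best=108 * → l++
[1,9] min(7,19)*8=56 best=108 → l++
[2,9] min(20,19)*7=133 best=133 * → r--
[2,8] min(20,13)*6=78 best=133 → r--
[2,7] min(20,9)*5=45 best=133 → r--

l=2, r=6, best area=133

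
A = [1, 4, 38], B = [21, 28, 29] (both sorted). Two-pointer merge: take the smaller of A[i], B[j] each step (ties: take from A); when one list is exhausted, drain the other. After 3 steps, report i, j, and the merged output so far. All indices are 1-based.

i=1 j=1: A[i]=1<=B[j]=21 take 1, i++
i=2 j=1: A[i]=4<=B[j]=21 take 4, i++
i=3 j=1: A[i]=38>B[j]=21 take 21, j++

i=3, j=2, merged so far=[1, 4, 21]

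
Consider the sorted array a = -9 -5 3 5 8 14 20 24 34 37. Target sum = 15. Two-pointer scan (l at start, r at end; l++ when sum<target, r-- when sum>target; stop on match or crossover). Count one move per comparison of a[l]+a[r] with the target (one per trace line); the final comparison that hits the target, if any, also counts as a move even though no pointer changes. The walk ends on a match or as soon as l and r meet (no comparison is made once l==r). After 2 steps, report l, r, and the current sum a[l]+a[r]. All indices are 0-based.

l=0 r=9: -9+37=28 >15, r--
l=0 r=8: -9+34=25 >15, r--

l=0, r=7, sum=15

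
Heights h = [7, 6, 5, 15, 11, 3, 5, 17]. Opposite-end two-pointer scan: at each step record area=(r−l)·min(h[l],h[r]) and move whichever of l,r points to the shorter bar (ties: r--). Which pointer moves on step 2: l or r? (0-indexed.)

l=0 r=7: min(7,17)*7=49 best=49 *, l++
l=1 r=7: min(6,17)*6=36 best=49, l++

l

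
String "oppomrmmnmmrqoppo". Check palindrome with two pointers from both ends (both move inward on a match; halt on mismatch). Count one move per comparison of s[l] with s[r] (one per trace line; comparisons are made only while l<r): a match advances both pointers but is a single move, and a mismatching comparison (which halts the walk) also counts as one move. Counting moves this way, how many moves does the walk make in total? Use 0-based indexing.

[0,16] 'o'=='o' → l++,r--
[1,15] 'p'=='p' → l++,r--
[2,14] 'p'=='p' → l++,r--
[3,13] 'o'=='o' → l++,r--
[4,12] 'm'!='q' → stop

5 moves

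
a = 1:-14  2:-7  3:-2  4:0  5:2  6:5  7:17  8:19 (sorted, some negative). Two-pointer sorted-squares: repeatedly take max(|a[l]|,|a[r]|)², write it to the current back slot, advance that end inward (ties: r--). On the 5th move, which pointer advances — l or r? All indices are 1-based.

[1,8] |-14|<=|19| out[8]=361 → r--
[1,7] |-14|<=|17| out[7]=289 → r--
[1,6] |-14|>|5| out[6]=196 → l++
[2,6] |-7|>|5| out[5]=49 → l++
[3,6] |-2|<=|5| out[4]=25 → r--

r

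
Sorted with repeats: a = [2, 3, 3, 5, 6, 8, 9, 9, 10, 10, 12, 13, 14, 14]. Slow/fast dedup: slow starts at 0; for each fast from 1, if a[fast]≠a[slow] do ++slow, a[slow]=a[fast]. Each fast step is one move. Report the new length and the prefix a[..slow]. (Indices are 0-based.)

(s=0,f=1) a[fast]=3≠a[slow]=2 write a[1]=3 → slow++,fast++
(s=1,f=2) a[fast]=3=a[slow] dup → fast++
(s=1,f=3) a[fast]=5≠a[slow]=3 write a[2]=5 → slow++,fast++
(s=2,f=4) a[fast]=6≠a[slow]=5 write a[3]=6 → slow++,fast++
(s=3,f=5) a[fast]=8≠a[slow]=6 write a[4]=8 → slow++,fast++
(s=4,f=6) a[fast]=9≠a[slow]=8 write a[5]=9 → slow++,fast++
(s=5,f=7) a[fast]=9=a[slow] dup → fast++
(s=5,f=8) a[fast]=10≠a[slow]=9 write a[6]=10 → slow++,fast++
(s=6,f=9) a[fast]=10=a[slow] dup → fast++
(s=6,f=10) a[fast]=12≠a[slow]=10 write a[7]=12 → slow++,fast++
(s=7,f=11) a[fast]=13≠a[slow]=12 write a[8]=13 → slow++,fast++
(s=8,f=12) a[fast]=14≠a[slow]=13 write a[9]=14 → slow++,fast++
(s=9,f=13) a[fast]=14=a[slow] dup → fast++

length 10; prefix = [2, 3, 5, 6, 8, 9, 10, 12, 13, 14]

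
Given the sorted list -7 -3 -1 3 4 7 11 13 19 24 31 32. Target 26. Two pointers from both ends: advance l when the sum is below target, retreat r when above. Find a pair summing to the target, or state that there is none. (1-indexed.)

(7, 19)

[1,12] -7+32=25 <26 → l++
[2,12] -3+32=29 >26 → r--
[2,11] -3+31=28 >26 → r--
[2,10] -3+24=21 <26 → l++
[3,10] -1+24=23 <26 → l++
[4,10] 3+24=27 >26 → r--
[4,9] 3+19=22 <26 → l++
[5,9] 4+19=23 <26 → l++
[6,9] 7+19=26 → found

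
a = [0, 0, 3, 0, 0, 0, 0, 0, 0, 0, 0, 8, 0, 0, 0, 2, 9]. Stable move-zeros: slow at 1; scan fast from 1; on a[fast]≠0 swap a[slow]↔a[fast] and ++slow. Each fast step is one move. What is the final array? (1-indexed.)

slow=1 fast=1: a[fast]=0, fast++
slow=1 fast=2: a[fast]=0, fast++
slow=1 fast=3: a[fast]=3≠0 swap→a[1]=3, slow++,fast++
slow=2 fast=4: a[fast]=0, fast++
slow=2 fast=5: a[fast]=0, fast++
slow=2 fast=6: a[fast]=0, fast++
slow=2 fast=7: a[fast]=0, fast++
slow=2 fast=8: a[fast]=0, fast++
slow=2 fast=9: a[fast]=0, fast++
slow=2 fast=10: a[fast]=0, fast++
slow=2 fast=11: a[fast]=0, fast++
slow=2 fast=12: a[fast]=8≠0 swap→a[2]=8, slow++,fast++
slow=3 fast=13: a[fast]=0, fast++
slow=3 fast=14: a[fast]=0, fast++
slow=3 fast=15: a[fast]=0, fast++
slow=3 fast=16: a[fast]=2≠0 swap→a[3]=2, slow++,fast++
slow=4 fast=17: a[fast]=9≠0 swap→a[4]=9, slow++,fast++

[3, 8, 2, 9, 0, 0, 0, 0, 0, 0, 0, 0, 0, 0, 0, 0, 0]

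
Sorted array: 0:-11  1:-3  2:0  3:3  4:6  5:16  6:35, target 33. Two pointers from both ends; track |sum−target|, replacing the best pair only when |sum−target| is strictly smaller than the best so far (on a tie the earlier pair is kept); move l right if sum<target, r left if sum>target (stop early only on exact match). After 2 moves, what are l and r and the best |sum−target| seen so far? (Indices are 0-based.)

[0,6] -11+35=24 d=9 * → l++
[1,6] -3+35=32 d=1 * → l++

l=2, r=6, best |Δ|=1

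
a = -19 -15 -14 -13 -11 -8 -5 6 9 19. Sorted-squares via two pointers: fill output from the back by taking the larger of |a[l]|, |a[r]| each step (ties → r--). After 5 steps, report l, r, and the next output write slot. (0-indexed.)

l=4, r=8, next write slot=4

l=0 r=9: |-19|<=|19| out[9]=361, r--
l=0 r=8: |-19|>|9| out[8]=361, l++
l=1 r=8: |-15|>|9| out[7]=225, l++
l=2 r=8: |-14|>|9| out[6]=196, l++
l=3 r=8: |-13|>|9| out[5]=169, l++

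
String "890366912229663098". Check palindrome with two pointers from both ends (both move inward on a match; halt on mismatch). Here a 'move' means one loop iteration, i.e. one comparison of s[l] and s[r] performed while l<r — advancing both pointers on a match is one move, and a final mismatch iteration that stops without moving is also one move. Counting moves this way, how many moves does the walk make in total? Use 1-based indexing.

l=1 r=18: '8'=='8', l++,r--
l=2 r=17: '9'=='9', l++,r--
l=3 r=16: '0'=='0', l++,r--
l=4 r=15: '3'=='3', l++,r--
l=5 r=14: '6'=='6', l++,r--
l=6 r=13: '6'=='6', l++,r--
l=7 r=12: '9'=='9', l++,r--
l=8 r=11: '1'!='2', stop

8 moves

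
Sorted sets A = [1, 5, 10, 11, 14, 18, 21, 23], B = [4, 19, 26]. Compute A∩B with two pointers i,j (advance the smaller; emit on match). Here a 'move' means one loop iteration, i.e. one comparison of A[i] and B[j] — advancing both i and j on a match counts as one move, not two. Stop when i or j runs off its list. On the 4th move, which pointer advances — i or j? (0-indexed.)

i

[i=0,j=0] 1<4 → i++
[i=1,j=0] 5>4 → j++
[i=1,j=1] 5<19 → i++
[i=2,j=1] 10<19 → i++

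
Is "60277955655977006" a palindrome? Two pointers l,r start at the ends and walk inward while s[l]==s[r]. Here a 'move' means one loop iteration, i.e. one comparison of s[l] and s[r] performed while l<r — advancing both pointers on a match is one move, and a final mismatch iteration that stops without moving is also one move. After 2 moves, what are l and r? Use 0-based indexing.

l=2, r=14

[0,16] '6'=='6' → l++,r--
[1,15] '0'=='0' → l++,r--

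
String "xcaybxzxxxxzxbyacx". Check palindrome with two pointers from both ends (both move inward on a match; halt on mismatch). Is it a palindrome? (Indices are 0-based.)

l=0 r=17: 'x'=='x', l++,r--
l=1 r=16: 'c'=='c', l++,r--
l=2 r=15: 'a'=='a', l++,r--
l=3 r=14: 'y'=='y', l++,r--
l=4 r=13: 'b'=='b', l++,r--
l=5 r=12: 'x'=='x', l++,r--
l=6 r=11: 'z'=='z', l++,r--
l=7 r=10: 'x'=='x', l++,r--
l=8 r=9: 'x'=='x', l++,r--

palindrome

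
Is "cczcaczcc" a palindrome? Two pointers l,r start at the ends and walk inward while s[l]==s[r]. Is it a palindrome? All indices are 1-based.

[1,9] 'c'=='c' → l++,r--
[2,8] 'c'=='c' → l++,r--
[3,7] 'z'=='z' → l++,r--
[4,6] 'c'=='c' → l++,r--

palindrome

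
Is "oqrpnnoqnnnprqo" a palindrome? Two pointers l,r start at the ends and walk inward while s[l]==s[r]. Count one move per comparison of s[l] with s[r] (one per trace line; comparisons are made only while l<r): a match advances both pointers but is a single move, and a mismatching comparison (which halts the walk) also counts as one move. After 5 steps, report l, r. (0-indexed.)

l=0 r=14: 'o'=='o', l++,r--
l=1 r=13: 'q'=='q', l++,r--
l=2 r=12: 'r'=='r', l++,r--
l=3 r=11: 'p'=='p', l++,r--
l=4 r=10: 'n'=='n', l++,r--

l=5, r=9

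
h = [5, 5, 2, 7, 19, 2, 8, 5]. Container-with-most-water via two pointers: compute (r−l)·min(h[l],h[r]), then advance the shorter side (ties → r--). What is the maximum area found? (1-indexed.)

l=1 r=8: min(5,5)*7=35 best=35 *, r--
l=1 r=7: min(5,8)*6=30 best=35, l++
l=2 r=7: min(5,8)*5=25 best=35, l++
l=3 r=7: min(2,8)*4=8 best=35, l++
l=4 r=7: min(7,8)*3=21 best=35, l++
l=5 r=7: min(19,8)*2=16 best=35, r--
l=5 r=6: min(19,2)*1=2 best=35, r--

max area = 35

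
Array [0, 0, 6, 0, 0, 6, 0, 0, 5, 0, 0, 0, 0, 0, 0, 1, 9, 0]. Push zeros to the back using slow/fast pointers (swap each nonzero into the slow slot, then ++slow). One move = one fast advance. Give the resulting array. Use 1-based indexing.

(s=1,f=1) a[fast]=0 → fast++
(s=1,f=2) a[fast]=0 → fast++
(s=1,f=3) a[fast]=6≠0 swap→a[1]=6 → slow++,fast++
(s=2,f=4) a[fast]=0 → fast++
(s=2,f=5) a[fast]=0 → fast++
(s=2,f=6) a[fast]=6≠0 swap→a[2]=6 → slow++,fast++
(s=3,f=7) a[fast]=0 → fast++
(s=3,f=8) a[fast]=0 → fast++
(s=3,f=9) a[fast]=5≠0 swap→a[3]=5 → slow++,fast++
(s=4,f=10) a[fast]=0 → fast++
(s=4,f=11) a[fast]=0 → fast++
(s=4,f=12) a[fast]=0 → fast++
(s=4,f=13) a[fast]=0 → fast++
(s=4,f=14) a[fast]=0 → fast++
(s=4,f=15) a[fast]=0 → fast++
(s=4,f=16) a[fast]=1≠0 swap→a[4]=1 → slow++,fast++
(s=5,f=17) a[fast]=9≠0 swap→a[5]=9 → slow++,fast++
(s=6,f=18) a[fast]=0 → fast++

[6, 6, 5, 1, 9, 0, 0, 0, 0, 0, 0, 0, 0, 0, 0, 0, 0, 0]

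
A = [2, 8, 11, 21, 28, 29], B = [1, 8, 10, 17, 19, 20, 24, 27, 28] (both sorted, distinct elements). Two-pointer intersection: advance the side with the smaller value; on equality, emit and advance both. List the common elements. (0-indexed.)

intersection = [8, 28]

[i=0,j=0] 2>1 → j++
[i=0,j=1] 2<8 → i++
[i=1,j=1] 8==8 emit → i++,j++
[i=2,j=2] 11>10 → j++
[i=2,j=3] 11<17 → i++
[i=3,j=3] 21>17 → j++
[i=3,j=4] 21>19 → j++
[i=3,j=5] 21>20 → j++
[i=3,j=6] 21<24 → i++
[i=4,j=6] 28>24 → j++
[i=4,j=7] 28>27 → j++
[i=4,j=8] 28==28 emit → i++,j++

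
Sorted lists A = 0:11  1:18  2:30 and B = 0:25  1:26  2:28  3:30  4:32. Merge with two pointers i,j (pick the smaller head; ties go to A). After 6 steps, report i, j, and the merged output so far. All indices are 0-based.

[i=0,j=0] A[i]=11<=B[j]=25 take 11 → i++
[i=1,j=0] A[i]=18<=B[j]=25 take 18 → i++
[i=2,j=0] A[i]=30>B[j]=25 take 25 → j++
[i=2,j=1] A[i]=30>B[j]=26 take 26 → j++
[i=2,j=2] A[i]=30>B[j]=28 take 28 → j++
[i=2,j=3] A[i]=30<=B[j]=30 take 30 → i++

i=3, j=3, merged so far=[11, 18, 25, 26, 28, 30]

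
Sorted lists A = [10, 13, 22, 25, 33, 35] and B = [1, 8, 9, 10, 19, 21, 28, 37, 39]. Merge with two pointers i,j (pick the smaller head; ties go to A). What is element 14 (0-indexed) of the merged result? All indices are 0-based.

[i=0,j=0] A[i]=10>B[j]=1 take 1 → j++
[i=0,j=1] A[i]=10>B[j]=8 take 8 → j++
[i=0,j=2] A[i]=10>B[j]=9 take 9 → j++
[i=0,j=3] A[i]=10<=B[j]=10 take 10 → i++
[i=1,j=3] A[i]=13>B[j]=10 take 10 → j++
[i=1,j=4] A[i]=13<=B[j]=19 take 13 → i++
[i=2,j=4] A[i]=22>B[j]=19 take 19 → j++
[i=2,j=5] A[i]=22>B[j]=21 take 21 → j++
[i=2,j=6] A[i]=22<=B[j]=28 take 22 → i++
[i=3,j=6] A[i]=25<=B[j]=28 take 25 → i++
[i=4,j=6] A[i]=33>B[j]=28 take 28 → j++
[i=4,j=7] A[i]=33<=B[j]=37 take 33 → i++
[i=5,j=7] A[i]=35<=B[j]=37 take 35 → i++
[i=6,j=7] A done, take B[j]=37 → j++
[i=6,j=8] A done, take B[j]=39 → j++

merged[14] = 39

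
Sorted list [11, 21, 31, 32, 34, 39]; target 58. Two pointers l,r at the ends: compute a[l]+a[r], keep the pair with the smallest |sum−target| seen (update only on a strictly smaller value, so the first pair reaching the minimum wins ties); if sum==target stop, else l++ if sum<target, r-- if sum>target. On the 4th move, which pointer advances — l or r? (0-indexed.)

[0,5] 11+39=50 d=8 * → l++
[1,5] 21+39=60 d=2 * → r--
[1,4] 21+34=55 d=3 → l++
[2,4] 31+34=65 d=7 → r--

r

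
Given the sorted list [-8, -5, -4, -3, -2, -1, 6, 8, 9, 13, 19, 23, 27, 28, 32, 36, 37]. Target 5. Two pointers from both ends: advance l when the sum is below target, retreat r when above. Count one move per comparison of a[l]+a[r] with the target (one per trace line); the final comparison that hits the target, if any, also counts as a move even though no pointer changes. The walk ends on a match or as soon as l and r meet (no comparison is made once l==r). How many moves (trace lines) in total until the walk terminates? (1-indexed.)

[1,17] -8+37=29 >5 → r--
[1,16] -8+36=28 >5 → r--
[1,15] -8+32=24 >5 → r--
[1,14] -8+28=20 >5 → r--
[1,13] -8+27=19 >5 → r--
[1,12] -8+23=15 >5 → r--
[1,11] -8+19=11 >5 → r--
[1,10] -8+13=5 → found

8 moves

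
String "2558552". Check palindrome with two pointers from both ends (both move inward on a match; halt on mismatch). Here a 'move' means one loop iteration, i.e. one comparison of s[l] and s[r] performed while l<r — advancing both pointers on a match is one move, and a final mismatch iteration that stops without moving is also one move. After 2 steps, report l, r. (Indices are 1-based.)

[1,7] '2'=='2' → l++,r--
[2,6] '5'=='5' → l++,r--

l=3, r=5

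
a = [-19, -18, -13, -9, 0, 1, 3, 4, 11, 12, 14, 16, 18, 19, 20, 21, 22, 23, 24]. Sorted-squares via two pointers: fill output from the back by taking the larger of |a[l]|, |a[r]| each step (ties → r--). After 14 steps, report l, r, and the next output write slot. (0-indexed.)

l=3, r=7, next write slot=4

l=0 r=18: |-19|<=|24| out[18]=576, r--
l=0 r=17: |-19|<=|23| out[17]=529, r--
l=0 r=16: |-19|<=|22| out[16]=484, r--
l=0 r=15: |-19|<=|21| out[15]=441, r--
l=0 r=14: |-19|<=|20| out[14]=400, r--
l=0 r=13: |-19|<=|19| out[13]=361, r--
l=0 r=12: |-19|>|18| out[12]=361, l++
l=1 r=12: |-18|<=|18| out[11]=324, r--
l=1 r=11: |-18|>|16| out[10]=324, l++
l=2 r=11: |-13|<=|16| out[9]=256, r--
l=2 r=10: |-13|<=|14| out[8]=196, r--
l=2 r=9: |-13|>|12| out[7]=169, l++
l=3 r=9: |-9|<=|12| out[6]=144, r--
l=3 r=8: |-9|<=|11| out[5]=121, r--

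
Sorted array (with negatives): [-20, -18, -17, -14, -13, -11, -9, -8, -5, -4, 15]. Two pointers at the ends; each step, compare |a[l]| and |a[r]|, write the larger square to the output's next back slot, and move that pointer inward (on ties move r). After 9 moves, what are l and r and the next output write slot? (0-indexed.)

l=0 r=10: |-20|>|15| out[10]=400, l++
l=1 r=10: |-18|>|15| out[9]=324, l++
l=2 r=10: |-17|>|15| out[8]=289, l++
l=3 r=10: |-14|<=|15| out[7]=225, r--
l=3 r=9: |-14|>|-4| out[6]=196, l++
l=4 r=9: |-13|>|-4| out[5]=169, l++
l=5 r=9: |-11|>|-4| out[4]=121, l++
l=6 r=9: |-9|>|-4| out[3]=81, l++
l=7 r=9: |-8|>|-4| out[2]=64, l++

l=8, r=9, next write slot=1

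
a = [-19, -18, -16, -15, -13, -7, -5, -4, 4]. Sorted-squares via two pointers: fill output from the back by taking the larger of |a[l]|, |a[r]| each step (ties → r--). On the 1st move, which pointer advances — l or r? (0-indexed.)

l=0 r=8: |-19|>|4| out[8]=361, l++

l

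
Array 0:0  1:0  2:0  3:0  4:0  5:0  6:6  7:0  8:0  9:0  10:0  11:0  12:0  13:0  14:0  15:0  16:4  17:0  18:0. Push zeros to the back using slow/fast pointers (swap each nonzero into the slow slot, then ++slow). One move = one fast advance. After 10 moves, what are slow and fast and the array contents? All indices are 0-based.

slow=0 fast=0: a[fast]=0, fast++
slow=0 fast=1: a[fast]=0, fast++
slow=0 fast=2: a[fast]=0, fast++
slow=0 fast=3: a[fast]=0, fast++
slow=0 fast=4: a[fast]=0, fast++
slow=0 fast=5: a[fast]=0, fast++
slow=0 fast=6: a[fast]=6≠0 swap→a[0]=6, slow++,fast++
slow=1 fast=7: a[fast]=0, fast++
slow=1 fast=8: a[fast]=0, fast++
slow=1 fast=9: a[fast]=0, fast++

slow=1, fast=10, a=[6, 0, 0, 0, 0, 0, 0, 0, 0, 0, 0, 0, 0, 0, 0, 0, 4, 0, 0]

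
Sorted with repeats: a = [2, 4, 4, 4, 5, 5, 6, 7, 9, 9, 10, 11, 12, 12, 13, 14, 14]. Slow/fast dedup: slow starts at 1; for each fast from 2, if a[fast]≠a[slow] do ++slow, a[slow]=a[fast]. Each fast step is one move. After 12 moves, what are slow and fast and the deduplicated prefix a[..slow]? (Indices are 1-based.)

slow=9, fast=14, prefix=[2, 4, 5, 6, 7, 9, 10, 11, 12]

slow=1 fast=2: a[fast]=4≠a[slow]=2 write a[2]=4, slow++,fast++
slow=2 fast=3: a[fast]=4=a[slow] dup, fast++
slow=2 fast=4: a[fast]=4=a[slow] dup, fast++
slow=2 fast=5: a[fast]=5≠a[slow]=4 write a[3]=5, slow++,fast++
slow=3 fast=6: a[fast]=5=a[slow] dup, fast++
slow=3 fast=7: a[fast]=6≠a[slow]=5 write a[4]=6, slow++,fast++
slow=4 fast=8: a[fast]=7≠a[slow]=6 write a[5]=7, slow++,fast++
slow=5 fast=9: a[fast]=9≠a[slow]=7 write a[6]=9, slow++,fast++
slow=6 fast=10: a[fast]=9=a[slow] dup, fast++
slow=6 fast=11: a[fast]=10≠a[slow]=9 write a[7]=10, slow++,fast++
slow=7 fast=12: a[fast]=11≠a[slow]=10 write a[8]=11, slow++,fast++
slow=8 fast=13: a[fast]=12≠a[slow]=11 write a[9]=12, slow++,fast++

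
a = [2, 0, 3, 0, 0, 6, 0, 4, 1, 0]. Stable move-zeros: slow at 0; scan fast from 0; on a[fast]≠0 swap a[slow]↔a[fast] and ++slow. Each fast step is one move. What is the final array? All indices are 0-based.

[2, 3, 6, 4, 1, 0, 0, 0, 0, 0]

slow=0 fast=0: a[fast]=2≠0 swap→a[0]=2, slow++,fast++
slow=1 fast=1: a[fast]=0, fast++
slow=1 fast=2: a[fast]=3≠0 swap→a[1]=3, slow++,fast++
slow=2 fast=3: a[fast]=0, fast++
slow=2 fast=4: a[fast]=0, fast++
slow=2 fast=5: a[fast]=6≠0 swap→a[2]=6, slow++,fast++
slow=3 fast=6: a[fast]=0, fast++
slow=3 fast=7: a[fast]=4≠0 swap→a[3]=4, slow++,fast++
slow=4 fast=8: a[fast]=1≠0 swap→a[4]=1, slow++,fast++
slow=5 fast=9: a[fast]=0, fast++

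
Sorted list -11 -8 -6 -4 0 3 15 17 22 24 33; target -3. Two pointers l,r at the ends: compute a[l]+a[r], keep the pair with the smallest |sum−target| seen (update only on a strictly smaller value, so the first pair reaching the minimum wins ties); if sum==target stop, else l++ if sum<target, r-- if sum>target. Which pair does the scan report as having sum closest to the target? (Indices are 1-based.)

l=1 r=11: -11+33=22 d=25 *, r--
l=1 r=10: -11+24=13 d=16 *, r--
l=1 r=9: -11+22=11 d=14 *, r--
l=1 r=8: -11+17=6 d=9 *, r--
l=1 r=7: -11+15=4 d=7 *, r--
l=1 r=6: -11+3=-8 d=5 *, l++
l=2 r=6: -8+3=-5 d=2 *, l++
l=3 r=6: -6+3=-3 d=0 *, stop

pair (-6, 3) with sum -3 (|Δ|=0)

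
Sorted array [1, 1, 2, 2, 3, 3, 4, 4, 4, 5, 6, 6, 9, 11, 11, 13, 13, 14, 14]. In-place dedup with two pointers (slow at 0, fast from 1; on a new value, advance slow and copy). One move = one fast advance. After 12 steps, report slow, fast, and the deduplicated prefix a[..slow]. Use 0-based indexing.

(s=0,f=1) a[fast]=1=a[slow] dup → fast++
(s=0,f=2) a[fast]=2≠a[slow]=1 write a[1]=2 → slow++,fast++
(s=1,f=3) a[fast]=2=a[slow] dup → fast++
(s=1,f=4) a[fast]=3≠a[slow]=2 write a[2]=3 → slow++,fast++
(s=2,f=5) a[fast]=3=a[slow] dup → fast++
(s=2,f=6) a[fast]=4≠a[slow]=3 write a[3]=4 → slow++,fast++
(s=3,f=7) a[fast]=4=a[slow] dup → fast++
(s=3,f=8) a[fast]=4=a[slow] dup → fast++
(s=3,f=9) a[fast]=5≠a[slow]=4 write a[4]=5 → slow++,fast++
(s=4,f=10) a[fast]=6≠a[slow]=5 write a[5]=6 → slow++,fast++
(s=5,f=11) a[fast]=6=a[slow] dup → fast++
(s=5,f=12) a[fast]=9≠a[slow]=6 write a[6]=9 → slow++,fast++

slow=6, fast=13, prefix=[1, 2, 3, 4, 5, 6, 9]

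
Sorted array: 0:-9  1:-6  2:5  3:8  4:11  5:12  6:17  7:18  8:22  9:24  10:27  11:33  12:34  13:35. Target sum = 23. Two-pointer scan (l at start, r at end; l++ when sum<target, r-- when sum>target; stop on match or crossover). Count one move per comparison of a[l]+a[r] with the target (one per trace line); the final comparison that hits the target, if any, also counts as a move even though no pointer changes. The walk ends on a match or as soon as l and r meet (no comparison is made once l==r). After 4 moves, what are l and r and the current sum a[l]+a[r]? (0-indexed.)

[0,13] -9+35=26 >23 → r--
[0,12] -9+34=25 >23 → r--
[0,11] -9+33=24 >23 → r--
[0,10] -9+27=18 <23 → l++

l=1, r=10, sum=21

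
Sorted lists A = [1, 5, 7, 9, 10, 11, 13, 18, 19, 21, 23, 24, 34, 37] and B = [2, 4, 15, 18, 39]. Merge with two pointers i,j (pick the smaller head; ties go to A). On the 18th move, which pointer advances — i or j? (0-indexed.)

i

i=0 j=0: A[i]=1<=B[j]=2 take 1, i++
i=1 j=0: A[i]=5>B[j]=2 take 2, j++
i=1 j=1: A[i]=5>B[j]=4 take 4, j++
i=1 j=2: A[i]=5<=B[j]=15 take 5, i++
i=2 j=2: A[i]=7<=B[j]=15 take 7, i++
i=3 j=2: A[i]=9<=B[j]=15 take 9, i++
i=4 j=2: A[i]=10<=B[j]=15 take 10, i++
i=5 j=2: A[i]=11<=B[j]=15 take 11, i++
i=6 j=2: A[i]=13<=B[j]=15 take 13, i++
i=7 j=2: A[i]=18>B[j]=15 take 15, j++
i=7 j=3: A[i]=18<=B[j]=18 take 18, i++
i=8 j=3: A[i]=19>B[j]=18 take 18, j++
i=8 j=4: A[i]=19<=B[j]=39 take 19, i++
i=9 j=4: A[i]=21<=B[j]=39 take 21, i++
i=10 j=4: A[i]=23<=B[j]=39 take 23, i++
i=11 j=4: A[i]=24<=B[j]=39 take 24, i++
i=12 j=4: A[i]=34<=B[j]=39 take 34, i++
i=13 j=4: A[i]=37<=B[j]=39 take 37, i++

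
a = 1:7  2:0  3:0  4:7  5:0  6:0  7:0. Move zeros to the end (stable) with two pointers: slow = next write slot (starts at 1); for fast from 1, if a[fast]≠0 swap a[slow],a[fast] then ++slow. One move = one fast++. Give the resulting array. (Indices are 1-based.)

slow=1 fast=1: a[fast]=7≠0 swap→a[1]=7, slow++,fast++
slow=2 fast=2: a[fast]=0, fast++
slow=2 fast=3: a[fast]=0, fast++
slow=2 fast=4: a[fast]=7≠0 swap→a[2]=7, slow++,fast++
slow=3 fast=5: a[fast]=0, fast++
slow=3 fast=6: a[fast]=0, fast++
slow=3 fast=7: a[fast]=0, fast++

[7, 7, 0, 0, 0, 0, 0]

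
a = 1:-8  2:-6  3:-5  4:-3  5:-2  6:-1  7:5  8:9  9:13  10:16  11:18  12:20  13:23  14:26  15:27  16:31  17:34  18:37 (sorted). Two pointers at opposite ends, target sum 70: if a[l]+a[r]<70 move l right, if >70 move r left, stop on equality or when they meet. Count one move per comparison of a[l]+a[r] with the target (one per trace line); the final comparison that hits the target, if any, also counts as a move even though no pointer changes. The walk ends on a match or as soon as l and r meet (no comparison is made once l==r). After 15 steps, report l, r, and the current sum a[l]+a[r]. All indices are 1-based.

[1,18] -8+37=29 <70 → l++
[2,18] -6+37=31 <70 → l++
[3,18] -5+37=32 <70 → l++
[4,18] -3+37=34 <70 → l++
[5,18] -2+37=35 <70 → l++
[6,18] -1+37=36 <70 → l++
[7,18] 5+37=42 <70 → l++
[8,18] 9+37=46 <70 → l++
[9,18] 13+37=50 <70 → l++
[10,18] 16+37=53 <70 → l++
[11,18] 18+37=55 <70 → l++
[12,18] 20+37=57 <70 → l++
[13,18] 23+37=60 <70 → l++
[14,18] 26+37=63 <70 → l++
[15,18] 27+37=64 <70 → l++

l=16, r=18, sum=68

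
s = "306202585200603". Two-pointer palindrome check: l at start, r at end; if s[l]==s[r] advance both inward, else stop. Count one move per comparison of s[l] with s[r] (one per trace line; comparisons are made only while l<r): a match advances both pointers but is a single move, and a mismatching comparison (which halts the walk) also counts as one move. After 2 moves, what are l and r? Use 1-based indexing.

l=1 r=15: '3'=='3', l++,r--
l=2 r=14: '0'=='0', l++,r--

l=3, r=13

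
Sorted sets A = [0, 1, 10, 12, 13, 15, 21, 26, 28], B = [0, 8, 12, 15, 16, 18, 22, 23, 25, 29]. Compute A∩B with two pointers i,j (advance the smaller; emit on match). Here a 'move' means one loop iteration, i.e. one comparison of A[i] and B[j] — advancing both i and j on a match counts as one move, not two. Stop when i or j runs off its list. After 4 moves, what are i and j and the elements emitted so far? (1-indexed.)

i=4, j=3, emitted=[0]

i=1 j=1: 0==0 emit, i++,j++
i=2 j=2: 1<8, i++
i=3 j=2: 10>8, j++
i=3 j=3: 10<12, i++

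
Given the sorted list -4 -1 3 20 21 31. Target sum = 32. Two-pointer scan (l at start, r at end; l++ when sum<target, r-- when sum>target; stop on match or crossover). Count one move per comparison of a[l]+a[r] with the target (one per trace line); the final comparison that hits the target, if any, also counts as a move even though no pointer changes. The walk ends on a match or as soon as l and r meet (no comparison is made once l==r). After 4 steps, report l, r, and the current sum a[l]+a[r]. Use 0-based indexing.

[0,5] -4+31=27 <32 → l++
[1,5] -1+31=30 <32 → l++
[2,5] 3+31=34 >32 → r--
[2,4] 3+21=24 <32 → l++

l=3, r=4, sum=41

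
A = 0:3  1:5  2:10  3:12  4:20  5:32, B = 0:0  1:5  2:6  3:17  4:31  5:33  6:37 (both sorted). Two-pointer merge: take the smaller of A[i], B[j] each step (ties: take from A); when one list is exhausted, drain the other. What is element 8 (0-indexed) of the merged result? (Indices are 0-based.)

merged[8] = 20

i=0 j=0: A[i]=3>B[j]=0 take 0, j++
i=0 j=1: A[i]=3<=B[j]=5 take 3, i++
i=1 j=1: A[i]=5<=B[j]=5 take 5, i++
i=2 j=1: A[i]=10>B[j]=5 take 5, j++
i=2 j=2: A[i]=10>B[j]=6 take 6, j++
i=2 j=3: A[i]=10<=B[j]=17 take 10, i++
i=3 j=3: A[i]=12<=B[j]=17 take 12, i++
i=4 j=3: A[i]=20>B[j]=17 take 17, j++
i=4 j=4: A[i]=20<=B[j]=31 take 20, i++
i=5 j=4: A[i]=32>B[j]=31 take 31, j++
i=5 j=5: A[i]=32<=B[j]=33 take 32, i++
i=6 j=5: A done, take B[j]=33, j++
i=6 j=6: A done, take B[j]=37, j++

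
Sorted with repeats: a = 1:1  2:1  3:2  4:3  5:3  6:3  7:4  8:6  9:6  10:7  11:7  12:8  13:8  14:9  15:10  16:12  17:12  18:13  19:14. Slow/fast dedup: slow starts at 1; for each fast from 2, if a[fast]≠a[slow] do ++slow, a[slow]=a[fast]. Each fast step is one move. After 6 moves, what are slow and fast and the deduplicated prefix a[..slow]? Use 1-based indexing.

slow=4, fast=8, prefix=[1, 2, 3, 4]

slow=1 fast=2: a[fast]=1=a[slow] dup, fast++
slow=1 fast=3: a[fast]=2≠a[slow]=1 write a[2]=2, slow++,fast++
slow=2 fast=4: a[fast]=3≠a[slow]=2 write a[3]=3, slow++,fast++
slow=3 fast=5: a[fast]=3=a[slow] dup, fast++
slow=3 fast=6: a[fast]=3=a[slow] dup, fast++
slow=3 fast=7: a[fast]=4≠a[slow]=3 write a[4]=4, slow++,fast++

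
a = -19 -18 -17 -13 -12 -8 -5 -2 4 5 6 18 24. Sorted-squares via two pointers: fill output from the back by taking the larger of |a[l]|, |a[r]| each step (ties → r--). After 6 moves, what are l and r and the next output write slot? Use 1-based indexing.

l=5, r=11, next write slot=7

l=1 r=13: |-19|<=|24| out[13]=576, r--
l=1 r=12: |-19|>|18| out[12]=361, l++
l=2 r=12: |-18|<=|18| out[11]=324, r--
l=2 r=11: |-18|>|6| out[10]=324, l++
l=3 r=11: |-17|>|6| out[9]=289, l++
l=4 r=11: |-13|>|6| out[8]=169, l++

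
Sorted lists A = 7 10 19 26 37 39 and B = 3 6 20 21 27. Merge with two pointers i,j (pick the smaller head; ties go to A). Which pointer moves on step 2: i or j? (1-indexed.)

i=1 j=1: A[i]=7>B[j]=3 take 3, j++
i=1 j=2: A[i]=7>B[j]=6 take 6, j++

j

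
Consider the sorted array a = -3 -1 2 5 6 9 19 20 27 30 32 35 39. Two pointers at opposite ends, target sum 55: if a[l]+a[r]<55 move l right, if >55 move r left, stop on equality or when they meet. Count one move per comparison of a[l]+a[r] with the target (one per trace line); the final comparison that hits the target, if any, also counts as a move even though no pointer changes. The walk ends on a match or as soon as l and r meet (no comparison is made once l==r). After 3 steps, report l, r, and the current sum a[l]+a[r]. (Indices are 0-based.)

l=3, r=12, sum=44

[0,12] -3+39=36 <55 → l++
[1,12] -1+39=38 <55 → l++
[2,12] 2+39=41 <55 → l++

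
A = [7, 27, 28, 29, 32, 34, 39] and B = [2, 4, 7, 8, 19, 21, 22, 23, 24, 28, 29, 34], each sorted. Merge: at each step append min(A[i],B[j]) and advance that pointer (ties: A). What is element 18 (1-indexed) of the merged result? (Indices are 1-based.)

[i=1,j=1] A[i]=7>B[j]=2 take 2 → j++
[i=1,j=2] A[i]=7>B[j]=4 take 4 → j++
[i=1,j=3] A[i]=7<=B[j]=7 take 7 → i++
[i=2,j=3] A[i]=27>B[j]=7 take 7 → j++
[i=2,j=4] A[i]=27>B[j]=8 take 8 → j++
[i=2,j=5] A[i]=27>B[j]=19 take 19 → j++
[i=2,j=6] A[i]=27>B[j]=21 take 21 → j++
[i=2,j=7] A[i]=27>B[j]=22 take 22 → j++
[i=2,j=8] A[i]=27>B[j]=23 take 23 → j++
[i=2,j=9] A[i]=27>B[j]=24 take 24 → j++
[i=2,j=10] A[i]=27<=B[j]=28 take 27 → i++
[i=3,j=10] A[i]=28<=B[j]=28 take 28 → i++
[i=4,j=10] A[i]=29>B[j]=28 take 28 → j++
[i=4,j=11] A[i]=29<=B[j]=29 take 29 → i++
[i=5,j=11] A[i]=32>B[j]=29 take 29 → j++
[i=5,j=12] A[i]=32<=B[j]=34 take 32 → i++
[i=6,j=12] A[i]=34<=B[j]=34 take 34 → i++
[i=7,j=12] A[i]=39>B[j]=34 take 34 → j++
[i=7,j=13] B done, take A[i]=39 → i++

merged[18] = 34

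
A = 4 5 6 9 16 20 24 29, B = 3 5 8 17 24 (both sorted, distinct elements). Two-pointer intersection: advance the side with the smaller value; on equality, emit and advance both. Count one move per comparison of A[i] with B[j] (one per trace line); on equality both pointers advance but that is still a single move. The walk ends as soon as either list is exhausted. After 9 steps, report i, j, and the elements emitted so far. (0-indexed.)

i=6, j=4, emitted=[5]

i=0 j=0: 4>3, j++
i=0 j=1: 4<5, i++
i=1 j=1: 5==5 emit, i++,j++
i=2 j=2: 6<8, i++
i=3 j=2: 9>8, j++
i=3 j=3: 9<17, i++
i=4 j=3: 16<17, i++
i=5 j=3: 20>17, j++
i=5 j=4: 20<24, i++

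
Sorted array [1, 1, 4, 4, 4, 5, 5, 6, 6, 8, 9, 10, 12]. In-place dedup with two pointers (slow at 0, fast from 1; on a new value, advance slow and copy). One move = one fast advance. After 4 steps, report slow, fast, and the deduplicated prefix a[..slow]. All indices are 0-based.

slow=1, fast=5, prefix=[1, 4]

slow=0 fast=1: a[fast]=1=a[slow] dup, fast++
slow=0 fast=2: a[fast]=4≠a[slow]=1 write a[1]=4, slow++,fast++
slow=1 fast=3: a[fast]=4=a[slow] dup, fast++
slow=1 fast=4: a[fast]=4=a[slow] dup, fast++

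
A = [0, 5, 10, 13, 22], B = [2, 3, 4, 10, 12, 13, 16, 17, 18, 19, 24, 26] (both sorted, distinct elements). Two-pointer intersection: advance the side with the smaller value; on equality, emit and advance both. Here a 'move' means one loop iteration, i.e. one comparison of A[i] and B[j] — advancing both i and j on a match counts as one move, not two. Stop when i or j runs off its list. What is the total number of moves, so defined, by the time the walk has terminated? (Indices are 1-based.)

i=1 j=1: 0<2, i++
i=2 j=1: 5>2, j++
i=2 j=2: 5>3, j++
i=2 j=3: 5>4, j++
i=2 j=4: 5<10, i++
i=3 j=4: 10==10 emit, i++,j++
i=4 j=5: 13>12, j++
i=4 j=6: 13==13 emit, i++,j++
i=5 j=7: 22>16, j++
i=5 j=8: 22>17, j++
i=5 j=9: 22>18, j++
i=5 j=10: 22>19, j++
i=5 j=11: 22<24, i++

13 moves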